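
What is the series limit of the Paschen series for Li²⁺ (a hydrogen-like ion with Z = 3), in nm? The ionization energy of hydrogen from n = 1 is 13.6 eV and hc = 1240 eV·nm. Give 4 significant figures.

The Paschen series has lower level n_f = 3; the series limit corresponds to n_i → ∞.
ΔE_max = 13.6 × 9 / 3² = 13.60 eV.
λ_min = 1240 / 13.60 = 91.18 nm.

91.18 nm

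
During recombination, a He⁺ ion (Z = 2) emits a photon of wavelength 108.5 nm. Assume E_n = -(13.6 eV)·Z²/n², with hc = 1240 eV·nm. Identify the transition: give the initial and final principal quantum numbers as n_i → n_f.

n_i = 5, n_f = 2

The photon energy is ΔE = hc/λ = 1240 / 108.5 = 11.43 eV.
With Z = 2, ΔE = 54.40 × (1/n_f² − 1/n_i²), so 1/n_f² − 1/n_i² = 0.2101.
Trying n_f = 2 gives 1/n_i² = 0.03992, i.e. n_i ≈ 5; this pair matches.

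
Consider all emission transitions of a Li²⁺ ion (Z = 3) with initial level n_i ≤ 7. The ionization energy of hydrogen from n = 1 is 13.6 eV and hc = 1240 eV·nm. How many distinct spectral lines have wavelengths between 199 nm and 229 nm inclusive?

1

Enumerate all n_i → n_f pairs with 1 ≤ n_f < n_i ≤ 7 and compute λ = 1240 / [13.6·9·(1/n_f² − 1/n_i²)].
Lines falling in [199, 229] nm: 4→3 (208.4 nm).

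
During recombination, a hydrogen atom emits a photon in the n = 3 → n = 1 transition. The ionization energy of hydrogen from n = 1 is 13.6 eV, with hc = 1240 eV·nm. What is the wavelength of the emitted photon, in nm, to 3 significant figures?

ΔE = 13.60 × (1/1² − 1/3²) = 13.60 × 0.8889 = 12.09 eV.
λ = hc/ΔE = 1240 / 12.09 = 103 nm.

103 nm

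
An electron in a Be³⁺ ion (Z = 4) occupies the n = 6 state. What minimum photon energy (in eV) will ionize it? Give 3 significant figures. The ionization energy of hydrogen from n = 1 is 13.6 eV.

6.04 eV

E_n = −13.6 Z²/n² = −217.6/n² eV for Z = 4.
E_6 = −217.6/36 = −6.04 eV, so ionization (to E = 0) requires 6.04 eV.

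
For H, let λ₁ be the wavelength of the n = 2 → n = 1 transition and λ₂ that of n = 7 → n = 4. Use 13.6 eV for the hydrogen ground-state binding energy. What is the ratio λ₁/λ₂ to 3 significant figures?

0.0561

λ ∝ 1/ΔE ∝ 1/(1/n_f² − 1/n_i²), and the Z² and hc factors cancel in the ratio.
λ₁/λ₂ = (1/4² − 1/7²)/(1/1² − 1/2²) = 0.04209/0.7500 = 0.0561.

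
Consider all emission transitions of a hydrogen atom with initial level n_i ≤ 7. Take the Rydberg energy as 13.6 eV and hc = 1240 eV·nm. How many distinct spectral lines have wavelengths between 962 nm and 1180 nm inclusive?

2

Enumerate all n_i → n_f pairs with 1 ≤ n_f < n_i ≤ 7 and compute λ = 1240 / [13.6·1·(1/n_f² − 1/n_i²)].
Lines falling in [962, 1180] nm: 7→3 (1005 nm), 6→3 (1094 nm).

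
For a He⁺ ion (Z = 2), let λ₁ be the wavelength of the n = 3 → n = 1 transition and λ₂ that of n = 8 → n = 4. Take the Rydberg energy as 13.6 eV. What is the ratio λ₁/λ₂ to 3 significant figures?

λ ∝ 1/ΔE ∝ 1/(1/n_f² − 1/n_i²), and the Z² and hc factors cancel in the ratio.
λ₁/λ₂ = (1/4² − 1/8²)/(1/1² − 1/3²) = 0.04688/0.8889 = 0.0527.

0.0527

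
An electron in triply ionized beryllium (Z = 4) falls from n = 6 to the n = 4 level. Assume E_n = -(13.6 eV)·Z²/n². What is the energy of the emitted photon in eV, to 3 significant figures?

The Bohr energies scale as Z², so for Z = 4: E_n = −217.6/n² eV.
E_6 = −217.6/36 = −6.044 eV and E_4 = −217.6/16 = −13.60 eV.
The photon energy is |E_6 − E_4| = 7.56 eV.

7.56 eV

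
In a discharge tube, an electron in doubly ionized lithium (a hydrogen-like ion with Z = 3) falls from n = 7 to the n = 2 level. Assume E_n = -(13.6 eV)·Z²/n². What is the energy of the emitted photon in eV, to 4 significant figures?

The Bohr energies scale as Z², so for Z = 3: E_n = −122.4/n² eV.
E_7 = −122.4/49 = −2.498 eV and E_2 = −122.4/4 = −30.60 eV.
The photon energy is |E_7 − E_2| = 28.10 eV.

28.10 eV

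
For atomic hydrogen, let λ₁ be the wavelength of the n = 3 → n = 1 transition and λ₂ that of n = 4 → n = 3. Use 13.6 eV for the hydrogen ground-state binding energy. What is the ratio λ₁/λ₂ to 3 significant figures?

0.0547

λ ∝ 1/ΔE ∝ 1/(1/n_f² − 1/n_i²), and the Z² and hc factors cancel in the ratio.
λ₁/λ₂ = (1/3² − 1/4²)/(1/1² − 1/3²) = 0.04861/0.8889 = 0.0547.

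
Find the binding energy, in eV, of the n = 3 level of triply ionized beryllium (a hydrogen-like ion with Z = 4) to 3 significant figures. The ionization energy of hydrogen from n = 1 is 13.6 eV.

E_n = −13.6 Z²/n² = −217.6/n² eV for Z = 4.
E_3 = −217.6/9 = −24.2 eV, so ionization (to E = 0) requires 24.2 eV.

24.2 eV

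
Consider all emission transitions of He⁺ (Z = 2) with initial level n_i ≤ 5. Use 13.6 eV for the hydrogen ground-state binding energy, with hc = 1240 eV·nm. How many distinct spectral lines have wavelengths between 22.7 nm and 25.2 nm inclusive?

Enumerate all n_i → n_f pairs with 1 ≤ n_f < n_i ≤ 5 and compute λ = 1240 / [13.6·4·(1/n_f² − 1/n_i²)].
Lines falling in [22.7, 25.2] nm: 5→1 (23.74 nm), 4→1 (24.31 nm).

2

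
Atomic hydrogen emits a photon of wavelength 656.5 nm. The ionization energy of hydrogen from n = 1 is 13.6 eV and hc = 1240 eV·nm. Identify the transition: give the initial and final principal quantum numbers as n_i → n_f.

n_i = 3, n_f = 2

The photon energy is ΔE = hc/λ = 1240 / 656.5 = 1.889 eV.
With Z = 1, ΔE = 13.60 × (1/n_f² − 1/n_i²), so 1/n_f² − 1/n_i² = 0.1389.
Trying n_f = 2 gives 1/n_i² = 0.1111, i.e. n_i ≈ 3; this pair matches.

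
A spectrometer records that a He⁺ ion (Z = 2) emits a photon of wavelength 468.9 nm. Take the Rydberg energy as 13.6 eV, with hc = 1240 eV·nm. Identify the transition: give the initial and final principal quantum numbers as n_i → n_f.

The photon energy is ΔE = hc/λ = 1240 / 468.9 = 2.644 eV.
With Z = 2, ΔE = 54.40 × (1/n_f² − 1/n_i²), so 1/n_f² − 1/n_i² = 0.04861.
Trying n_f = 3 gives 1/n_i² = 0.06250, i.e. n_i ≈ 4; this pair matches.

n_i = 4, n_f = 3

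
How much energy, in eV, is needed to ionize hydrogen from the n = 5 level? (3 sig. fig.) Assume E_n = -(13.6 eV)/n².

E_5 = −13.60/25 = −0.544 eV, so ionization (to E = 0) requires 0.544 eV.

0.544 eV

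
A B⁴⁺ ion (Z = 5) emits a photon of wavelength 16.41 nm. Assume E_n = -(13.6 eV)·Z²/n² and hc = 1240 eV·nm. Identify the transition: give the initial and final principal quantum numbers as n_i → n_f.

The photon energy is ΔE = hc/λ = 1240 / 16.41 = 75.56 eV.
With Z = 5, ΔE = 340.0 × (1/n_f² − 1/n_i²), so 1/n_f² − 1/n_i² = 0.2222.
Trying n_f = 2 gives 1/n_i² = 0.02775, i.e. n_i ≈ 6; this pair matches.

n_i = 6, n_f = 2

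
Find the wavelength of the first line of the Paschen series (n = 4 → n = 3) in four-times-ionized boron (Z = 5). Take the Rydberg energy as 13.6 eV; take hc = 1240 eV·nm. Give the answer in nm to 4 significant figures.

75.03 nm

The Paschen series terminates on n_f = 3; the first line has n_i = 3+1 = 4.
ΔE = 340.0 × (1/3² − 1/4²) = 16.53 eV.
λ = 1240 / 16.53 = 75.03 nm.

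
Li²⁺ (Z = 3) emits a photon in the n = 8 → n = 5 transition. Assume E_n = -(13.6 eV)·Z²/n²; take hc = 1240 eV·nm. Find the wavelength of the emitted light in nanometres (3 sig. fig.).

For Z = 3 the level energies scale as Z², so the effective Rydberg energy is 13.6 × 9 = 122.4 eV.
ΔE = 122.4 × (1/5² − 1/8²) = 122.4 × 0.02438 = 2.984 eV.
λ = hc/ΔE = 1240 / 2.984 = 416 nm.

416 nm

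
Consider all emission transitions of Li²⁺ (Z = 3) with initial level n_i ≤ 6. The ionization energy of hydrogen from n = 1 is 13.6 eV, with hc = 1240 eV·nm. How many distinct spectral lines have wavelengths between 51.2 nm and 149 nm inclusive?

Enumerate all n_i → n_f pairs with 1 ≤ n_f < n_i ≤ 6 and compute λ = 1240 / [13.6·9·(1/n_f² − 1/n_i²)].
Lines falling in [51.2, 149] nm: 4→2 (54.03 nm), 3→2 (72.94 nm), 6→3 (121.6 nm), 5→3 (142.5 nm).

4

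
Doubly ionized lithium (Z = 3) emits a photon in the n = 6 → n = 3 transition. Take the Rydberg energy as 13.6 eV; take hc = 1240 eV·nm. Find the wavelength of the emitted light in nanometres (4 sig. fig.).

121.6 nm

For Z = 3 the level energies scale as Z², so the effective Rydberg energy is 13.6 × 9 = 122.4 eV.
ΔE = 122.4 × (1/3² − 1/6²) = 122.4 × 0.08333 = 10.20 eV.
λ = hc/ΔE = 1240 / 10.20 = 121.6 nm.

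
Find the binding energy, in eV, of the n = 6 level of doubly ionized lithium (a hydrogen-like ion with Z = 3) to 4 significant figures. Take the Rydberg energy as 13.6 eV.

E_n = −13.6 Z²/n² = −122.4/n² eV for Z = 3.
E_6 = −122.4/36 = −3.400 eV, so ionization (to E = 0) requires 3.400 eV.

3.400 eV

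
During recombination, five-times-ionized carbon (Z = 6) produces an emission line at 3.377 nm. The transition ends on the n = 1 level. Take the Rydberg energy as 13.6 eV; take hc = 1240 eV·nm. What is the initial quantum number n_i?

The photon energy is ΔE = hc/λ = 1240 / 3.377 = 367.2 eV.
With Z = 6, ΔE = 489.6 × (1/n_f² − 1/n_i²), so 1/n_f² − 1/n_i² = 0.7500.
With n_f = 1: 1/n_i² = 1/1 − 0.7500 = 0.2500, so n_i ≈ 2.00.

n_i = 2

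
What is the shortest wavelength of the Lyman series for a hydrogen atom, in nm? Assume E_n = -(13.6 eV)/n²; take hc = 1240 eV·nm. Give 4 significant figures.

The Lyman series has lower level n_f = 1; the series limit corresponds to n_i → ∞.
ΔE_max = 13.6 × 1 / 1² = 13.60 eV.
λ_min = 1240 / 13.60 = 91.18 nm.

91.18 nm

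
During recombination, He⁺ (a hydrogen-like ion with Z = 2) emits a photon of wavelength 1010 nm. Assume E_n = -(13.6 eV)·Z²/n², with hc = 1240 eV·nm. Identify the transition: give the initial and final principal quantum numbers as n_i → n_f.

n_i = 5, n_f = 4

The photon energy is ΔE = hc/λ = 1240 / 1010 = 1.228 eV.
With Z = 2, ΔE = 54.40 × (1/n_f² − 1/n_i²), so 1/n_f² − 1/n_i² = 0.02257.
Trying n_f = 4 gives 1/n_i² = 0.03993, i.e. n_i ≈ 5; this pair matches.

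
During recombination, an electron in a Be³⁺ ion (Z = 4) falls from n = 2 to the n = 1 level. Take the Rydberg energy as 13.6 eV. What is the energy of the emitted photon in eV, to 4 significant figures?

163.2 eV

The Bohr energies scale as Z², so for Z = 4: E_n = −217.6/n² eV.
E_2 = −217.6/4 = −54.40 eV and E_1 = −217.6/1 = −217.6 eV.
The photon energy is |E_2 − E_1| = 163.2 eV.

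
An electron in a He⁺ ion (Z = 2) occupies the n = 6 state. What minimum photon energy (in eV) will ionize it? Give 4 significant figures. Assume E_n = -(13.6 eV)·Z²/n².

1.511 eV

E_n = −13.6 Z²/n² = −54.40/n² eV for Z = 2.
E_6 = −54.40/36 = −1.511 eV, so ionization (to E = 0) requires 1.511 eV.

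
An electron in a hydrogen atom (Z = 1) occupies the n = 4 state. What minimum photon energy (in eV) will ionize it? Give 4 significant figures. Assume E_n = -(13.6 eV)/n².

E_4 = −13.60/16 = −0.8500 eV, so ionization (to E = 0) requires 0.8500 eV.

0.8500 eV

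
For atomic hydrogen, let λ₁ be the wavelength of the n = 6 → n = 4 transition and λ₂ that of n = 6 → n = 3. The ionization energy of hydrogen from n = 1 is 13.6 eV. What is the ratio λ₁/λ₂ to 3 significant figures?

λ ∝ 1/ΔE ∝ 1/(1/n_f² − 1/n_i²), and the Z² and hc factors cancel in the ratio.
λ₁/λ₂ = (1/3² − 1/6²)/(1/4² − 1/6²) = 0.08333/0.03472 = 2.40.

2.40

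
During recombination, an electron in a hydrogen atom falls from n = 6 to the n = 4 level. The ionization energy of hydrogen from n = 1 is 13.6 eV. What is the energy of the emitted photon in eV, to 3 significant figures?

E_6 = −13.60/36 = −0.3778 eV and E_4 = −13.60/16 = −0.8500 eV.
The photon energy is |E_6 − E_4| = 0.472 eV.

0.472 eV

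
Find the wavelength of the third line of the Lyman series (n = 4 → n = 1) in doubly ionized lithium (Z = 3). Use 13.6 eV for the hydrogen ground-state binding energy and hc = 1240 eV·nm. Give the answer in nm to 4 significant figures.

The Lyman series terminates on n_f = 1; the third line has n_i = 1+3 = 4.
ΔE = 122.4 × (1/1² − 1/4²) = 114.8 eV.
λ = 1240 / 114.8 = 10.81 nm.

10.81 nm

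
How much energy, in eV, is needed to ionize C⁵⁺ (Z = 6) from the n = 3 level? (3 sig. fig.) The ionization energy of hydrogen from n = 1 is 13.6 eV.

54.4 eV

E_n = −13.6 Z²/n² = −489.6/n² eV for Z = 6.
E_3 = −489.6/9 = −54.4 eV, so ionization (to E = 0) requires 54.4 eV.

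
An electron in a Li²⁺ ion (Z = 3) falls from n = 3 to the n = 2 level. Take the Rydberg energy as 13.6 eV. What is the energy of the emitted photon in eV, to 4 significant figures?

The Bohr energies scale as Z², so for Z = 3: E_n = −122.4/n² eV.
E_3 = −122.4/9 = −13.60 eV and E_2 = −122.4/4 = −30.60 eV.
The photon energy is |E_3 − E_2| = 17.00 eV.

17.00 eV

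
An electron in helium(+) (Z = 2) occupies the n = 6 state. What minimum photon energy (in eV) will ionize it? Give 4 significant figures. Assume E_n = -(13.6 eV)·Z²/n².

E_n = −13.6 Z²/n² = −54.40/n² eV for Z = 2.
E_6 = −54.40/36 = −1.511 eV, so ionization (to E = 0) requires 1.511 eV.

1.511 eV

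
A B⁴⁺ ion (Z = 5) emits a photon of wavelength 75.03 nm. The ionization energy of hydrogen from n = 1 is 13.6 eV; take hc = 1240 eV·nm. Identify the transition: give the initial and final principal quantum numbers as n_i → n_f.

n_i = 4, n_f = 3

The photon energy is ΔE = hc/λ = 1240 / 75.03 = 16.53 eV.
With Z = 5, ΔE = 340.0 × (1/n_f² − 1/n_i²), so 1/n_f² − 1/n_i² = 0.04861.
Trying n_f = 3 gives 1/n_i² = 0.06250, i.e. n_i ≈ 4; this pair matches.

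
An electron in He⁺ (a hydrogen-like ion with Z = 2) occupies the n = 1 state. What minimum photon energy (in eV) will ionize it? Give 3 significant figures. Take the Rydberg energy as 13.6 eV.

E_n = −13.6 Z²/n² = −54.40/n² eV for Z = 2.
E_1 = −54.40/1 = −54.4 eV, so ionization (to E = 0) requires 54.4 eV.

54.4 eV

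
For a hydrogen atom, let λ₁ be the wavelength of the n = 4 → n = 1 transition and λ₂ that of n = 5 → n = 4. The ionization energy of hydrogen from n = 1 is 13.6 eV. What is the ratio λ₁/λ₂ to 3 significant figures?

λ ∝ 1/ΔE ∝ 1/(1/n_f² − 1/n_i²), and the Z² and hc factors cancel in the ratio.
λ₁/λ₂ = (1/4² − 1/5²)/(1/1² − 1/4²) = 0.02250/0.9375 = 0.0240.

0.0240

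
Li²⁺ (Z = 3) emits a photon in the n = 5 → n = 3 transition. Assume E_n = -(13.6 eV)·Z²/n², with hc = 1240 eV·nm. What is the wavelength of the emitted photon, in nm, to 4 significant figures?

For Z = 3 the level energies scale as Z², so the effective Rydberg energy is 13.6 × 9 = 122.4 eV.
ΔE = 122.4 × (1/3² − 1/5²) = 122.4 × 0.07111 = 8.704 eV.
λ = hc/ΔE = 1240 / 8.704 = 142.5 nm.

142.5 nm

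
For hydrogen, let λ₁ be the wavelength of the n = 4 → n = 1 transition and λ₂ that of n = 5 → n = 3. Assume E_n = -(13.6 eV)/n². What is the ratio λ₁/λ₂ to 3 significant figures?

λ ∝ 1/ΔE ∝ 1/(1/n_f² − 1/n_i²), and the Z² and hc factors cancel in the ratio.
λ₁/λ₂ = (1/3² − 1/5²)/(1/1² − 1/4²) = 0.07111/0.9375 = 0.0759.

0.0759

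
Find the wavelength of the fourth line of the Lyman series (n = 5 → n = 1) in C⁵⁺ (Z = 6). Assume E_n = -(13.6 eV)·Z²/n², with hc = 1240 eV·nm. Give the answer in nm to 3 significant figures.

The Lyman series terminates on n_f = 1; the fourth line has n_i = 1+4 = 5.
ΔE = 489.6 × (1/1² − 1/5²) = 470.0 eV.
λ = 1240 / 470.0 = 2.64 nm.

2.64 nm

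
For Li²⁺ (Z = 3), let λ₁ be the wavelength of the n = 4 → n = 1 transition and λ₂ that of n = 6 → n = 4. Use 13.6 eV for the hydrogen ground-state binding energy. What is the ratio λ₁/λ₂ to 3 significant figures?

λ ∝ 1/ΔE ∝ 1/(1/n_f² − 1/n_i²), and the Z² and hc factors cancel in the ratio.
λ₁/λ₂ = (1/4² − 1/6²)/(1/1² − 1/4²) = 0.03472/0.9375 = 0.0370.

0.0370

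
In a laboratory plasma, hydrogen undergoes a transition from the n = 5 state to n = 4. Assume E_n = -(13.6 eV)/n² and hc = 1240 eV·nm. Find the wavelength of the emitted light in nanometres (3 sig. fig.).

ΔE = 13.60 × (1/4² − 1/5²) = 13.60 × 0.02250 = 0.3060 eV.
λ = hc/ΔE = 1240 / 0.3060 = 4050 nm.
This line belongs to the Brackett series.

4050 nm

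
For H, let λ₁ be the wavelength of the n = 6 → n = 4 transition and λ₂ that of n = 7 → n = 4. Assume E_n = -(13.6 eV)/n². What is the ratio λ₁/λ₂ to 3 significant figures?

λ ∝ 1/ΔE ∝ 1/(1/n_f² − 1/n_i²), and the Z² and hc factors cancel in the ratio.
λ₁/λ₂ = (1/4² − 1/7²)/(1/4² − 1/6²) = 0.04209/0.03472 = 1.21.

1.21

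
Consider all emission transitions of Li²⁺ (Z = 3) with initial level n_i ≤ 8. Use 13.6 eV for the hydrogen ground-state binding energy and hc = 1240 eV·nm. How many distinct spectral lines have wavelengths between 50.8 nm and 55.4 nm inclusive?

1

Enumerate all n_i → n_f pairs with 1 ≤ n_f < n_i ≤ 8 and compute λ = 1240 / [13.6·9·(1/n_f² − 1/n_i²)].
Lines falling in [50.8, 55.4] nm: 4→2 (54.03 nm).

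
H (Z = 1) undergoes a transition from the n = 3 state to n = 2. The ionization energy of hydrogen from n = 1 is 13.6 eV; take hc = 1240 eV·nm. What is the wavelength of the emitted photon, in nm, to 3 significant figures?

656 nm

ΔE = 13.60 × (1/2² − 1/3²) = 13.60 × 0.1389 = 1.889 eV.
λ = hc/ΔE = 1240 / 1.889 = 656 nm.
This line belongs to the Balmer series.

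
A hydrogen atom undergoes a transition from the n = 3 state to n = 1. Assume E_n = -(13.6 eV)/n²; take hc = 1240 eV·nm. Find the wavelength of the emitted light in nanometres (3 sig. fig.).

103 nm

ΔE = 13.60 × (1/1² − 1/3²) = 13.60 × 0.8889 = 12.09 eV.
λ = hc/ΔE = 1240 / 12.09 = 103 nm.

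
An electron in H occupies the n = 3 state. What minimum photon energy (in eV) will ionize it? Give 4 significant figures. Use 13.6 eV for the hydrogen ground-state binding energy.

1.511 eV

E_3 = −13.60/9 = −1.511 eV, so ionization (to E = 0) requires 1.511 eV.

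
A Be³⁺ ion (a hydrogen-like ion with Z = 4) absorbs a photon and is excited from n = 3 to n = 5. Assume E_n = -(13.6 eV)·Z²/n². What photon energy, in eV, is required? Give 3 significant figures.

15.5 eV

The Bohr energies scale as Z², so for Z = 4: E_n = −217.6/n² eV.
E_5 = −217.6/25 = −8.704 eV and E_3 = −217.6/9 = −24.18 eV.
The photon energy is |E_5 − E_3| = 15.5 eV.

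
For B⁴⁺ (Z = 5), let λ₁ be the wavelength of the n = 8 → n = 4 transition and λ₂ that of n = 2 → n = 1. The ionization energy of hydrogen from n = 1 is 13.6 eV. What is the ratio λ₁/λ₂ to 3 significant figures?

λ ∝ 1/ΔE ∝ 1/(1/n_f² − 1/n_i²), and the Z² and hc factors cancel in the ratio.
λ₁/λ₂ = (1/1² − 1/2²)/(1/4² − 1/8²) = 0.7500/0.04688 = 16.0.

16.0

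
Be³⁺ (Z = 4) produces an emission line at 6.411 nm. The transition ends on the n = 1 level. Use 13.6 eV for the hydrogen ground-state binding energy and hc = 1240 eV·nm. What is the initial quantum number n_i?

The photon energy is ΔE = hc/λ = 1240 / 6.411 = 193.4 eV.
With Z = 4, ΔE = 217.6 × (1/n_f² − 1/n_i²), so 1/n_f² − 1/n_i² = 0.8889.
With n_f = 1: 1/n_i² = 1/1 − 0.8889 = 0.1111, so n_i ≈ 3.00.

n_i = 3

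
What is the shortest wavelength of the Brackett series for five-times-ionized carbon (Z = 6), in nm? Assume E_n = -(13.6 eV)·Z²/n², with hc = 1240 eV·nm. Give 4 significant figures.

The Brackett series has lower level n_f = 4; the series limit corresponds to n_i → ∞.
ΔE_max = 13.6 × 36 / 4² = 30.60 eV.
λ_min = 1240 / 30.60 = 40.52 nm.

40.52 nm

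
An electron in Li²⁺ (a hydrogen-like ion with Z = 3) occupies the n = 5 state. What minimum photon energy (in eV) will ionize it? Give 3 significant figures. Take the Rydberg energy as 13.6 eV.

E_n = −13.6 Z²/n² = −122.4/n² eV for Z = 3.
E_5 = −122.4/25 = −4.90 eV, so ionization (to E = 0) requires 4.90 eV.

4.90 eV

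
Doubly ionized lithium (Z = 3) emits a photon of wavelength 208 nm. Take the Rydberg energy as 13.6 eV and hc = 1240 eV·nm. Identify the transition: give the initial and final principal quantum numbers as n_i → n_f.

The photon energy is ΔE = hc/λ = 1240 / 208 = 5.962 eV.
With Z = 3, ΔE = 122.4 × (1/n_f² − 1/n_i²), so 1/n_f² − 1/n_i² = 0.04871.
Trying n_f = 3 gives 1/n_i² = 0.06241, i.e. n_i ≈ 4; this pair matches.

n_i = 4, n_f = 3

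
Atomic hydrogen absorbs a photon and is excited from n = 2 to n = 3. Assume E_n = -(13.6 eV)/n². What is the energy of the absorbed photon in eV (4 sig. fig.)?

1.889 eV

E_3 = −13.60/9 = −1.511 eV and E_2 = −13.60/4 = −3.400 eV.
The photon energy is |E_3 − E_2| = 1.889 eV.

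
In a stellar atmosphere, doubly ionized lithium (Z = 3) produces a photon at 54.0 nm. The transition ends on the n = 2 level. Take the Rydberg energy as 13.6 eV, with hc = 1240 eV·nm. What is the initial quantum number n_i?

n_i = 4

The photon energy is ΔE = hc/λ = 1240 / 54.0 = 22.96 eV.
With Z = 3, ΔE = 122.4 × (1/n_f² − 1/n_i²), so 1/n_f² − 1/n_i² = 0.1876.
With n_f = 2: 1/n_i² = 1/4 − 0.1876 = 0.06239, so n_i ≈ 4.00.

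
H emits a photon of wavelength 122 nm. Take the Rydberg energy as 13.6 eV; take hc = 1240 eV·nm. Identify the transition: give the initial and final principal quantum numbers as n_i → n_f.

The photon energy is ΔE = hc/λ = 1240 / 122 = 10.16 eV.
With Z = 1, ΔE = 13.60 × (1/n_f² − 1/n_i²), so 1/n_f² − 1/n_i² = 0.7473.
Trying n_f = 1 gives 1/n_i² = 0.2527, i.e. n_i ≈ 2; this pair matches.

n_i = 2, n_f = 1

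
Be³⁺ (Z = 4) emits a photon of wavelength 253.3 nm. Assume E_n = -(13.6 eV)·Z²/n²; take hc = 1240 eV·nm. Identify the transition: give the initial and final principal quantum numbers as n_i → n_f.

n_i = 5, n_f = 4

The photon energy is ΔE = hc/λ = 1240 / 253.3 = 4.895 eV.
With Z = 4, ΔE = 217.6 × (1/n_f² − 1/n_i²), so 1/n_f² − 1/n_i² = 0.02250.
Trying n_f = 4 gives 1/n_i² = 0.04000, i.e. n_i ≈ 5; this pair matches.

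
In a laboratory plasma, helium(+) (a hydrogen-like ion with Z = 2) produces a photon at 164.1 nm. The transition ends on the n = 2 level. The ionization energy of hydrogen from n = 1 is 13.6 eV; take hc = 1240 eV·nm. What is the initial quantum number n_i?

The photon energy is ΔE = hc/λ = 1240 / 164.1 = 7.556 eV.
With Z = 2, ΔE = 54.40 × (1/n_f² − 1/n_i²), so 1/n_f² − 1/n_i² = 0.1389.
With n_f = 2: 1/n_i² = 1/4 − 0.1389 = 0.1111, so n_i ≈ 3.00.

n_i = 3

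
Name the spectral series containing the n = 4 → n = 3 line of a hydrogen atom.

Paschen

The series is set by the lower level: n_f = 3 is the Paschen series.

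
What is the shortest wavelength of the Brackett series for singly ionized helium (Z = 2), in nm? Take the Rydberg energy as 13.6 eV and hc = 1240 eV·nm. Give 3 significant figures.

The Brackett series has lower level n_f = 4; the series limit corresponds to n_i → ∞.
ΔE_max = 13.6 × 4 / 4² = 3.400 eV.
λ_min = 1240 / 3.400 = 365 nm.

365 nm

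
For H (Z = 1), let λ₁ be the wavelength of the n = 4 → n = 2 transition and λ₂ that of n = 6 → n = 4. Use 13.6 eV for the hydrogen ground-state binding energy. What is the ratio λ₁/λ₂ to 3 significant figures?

0.185

λ ∝ 1/ΔE ∝ 1/(1/n_f² − 1/n_i²), and the Z² and hc factors cancel in the ratio.
λ₁/λ₂ = (1/4² − 1/6²)/(1/2² − 1/4²) = 0.03472/0.1875 = 0.185.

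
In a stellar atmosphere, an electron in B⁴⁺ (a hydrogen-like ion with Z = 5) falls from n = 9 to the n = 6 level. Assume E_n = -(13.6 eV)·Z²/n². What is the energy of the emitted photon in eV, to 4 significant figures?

5.247 eV

The Bohr energies scale as Z², so for Z = 5: E_n = −340.0/n² eV.
E_9 = −340.0/81 = −4.198 eV and E_6 = −340.0/36 = −9.444 eV.
The photon energy is |E_9 − E_6| = 5.247 eV.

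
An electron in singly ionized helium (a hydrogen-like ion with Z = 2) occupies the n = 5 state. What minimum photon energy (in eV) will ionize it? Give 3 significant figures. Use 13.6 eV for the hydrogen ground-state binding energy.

E_n = −13.6 Z²/n² = −54.40/n² eV for Z = 2.
E_5 = −54.40/25 = −2.18 eV, so ionization (to E = 0) requires 2.18 eV.

2.18 eV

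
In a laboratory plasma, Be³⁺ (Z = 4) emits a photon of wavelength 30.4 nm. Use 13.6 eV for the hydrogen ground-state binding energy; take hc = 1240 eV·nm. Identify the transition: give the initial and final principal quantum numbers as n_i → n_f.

n_i = 4, n_f = 2

The photon energy is ΔE = hc/λ = 1240 / 30.4 = 40.79 eV.
With Z = 4, ΔE = 217.6 × (1/n_f² − 1/n_i²), so 1/n_f² − 1/n_i² = 0.1875.
Trying n_f = 2 gives 1/n_i² = 0.06255, i.e. n_i ≈ 4; this pair matches.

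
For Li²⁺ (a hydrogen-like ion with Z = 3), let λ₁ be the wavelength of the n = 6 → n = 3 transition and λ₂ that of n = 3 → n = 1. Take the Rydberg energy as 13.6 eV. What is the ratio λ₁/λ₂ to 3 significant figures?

λ ∝ 1/ΔE ∝ 1/(1/n_f² − 1/n_i²), and the Z² and hc factors cancel in the ratio.
λ₁/λ₂ = (1/1² − 1/3²)/(1/3² − 1/6²) = 0.8889/0.08333 = 10.7.

10.7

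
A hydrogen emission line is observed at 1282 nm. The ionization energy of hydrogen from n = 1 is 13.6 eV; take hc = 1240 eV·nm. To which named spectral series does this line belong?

ΔE = 1240/1282 = 0.9672 eV.
This matches 13.6 × (1/3² − 1/5²), so n_f = 3: the Paschen series.

Paschen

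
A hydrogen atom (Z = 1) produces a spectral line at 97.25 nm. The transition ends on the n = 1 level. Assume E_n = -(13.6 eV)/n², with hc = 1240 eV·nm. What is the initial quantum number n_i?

The photon energy is ΔE = hc/λ = 1240 / 97.25 = 12.75 eV.
With Z = 1, ΔE = 13.60 × (1/n_f² − 1/n_i²), so 1/n_f² − 1/n_i² = 0.9375.
With n_f = 1: 1/n_i² = 1/1 − 0.9375 = 0.06245, so n_i ≈ 4.00.

n_i = 4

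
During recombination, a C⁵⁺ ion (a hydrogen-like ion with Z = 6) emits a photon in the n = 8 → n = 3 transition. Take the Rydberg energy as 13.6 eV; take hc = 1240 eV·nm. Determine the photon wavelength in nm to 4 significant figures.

For Z = 6 the level energies scale as Z², so the effective Rydberg energy is 13.6 × 36 = 489.6 eV.
ΔE = 489.6 × (1/3² − 1/8²) = 489.6 × 0.09549 = 46.75 eV.
λ = hc/ΔE = 1240 / 46.75 = 26.52 nm.

26.52 nm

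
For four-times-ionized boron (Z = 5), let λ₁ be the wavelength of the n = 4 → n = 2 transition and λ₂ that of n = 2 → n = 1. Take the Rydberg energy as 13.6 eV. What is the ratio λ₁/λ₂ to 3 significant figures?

λ ∝ 1/ΔE ∝ 1/(1/n_f² − 1/n_i²), and the Z² and hc factors cancel in the ratio.
λ₁/λ₂ = (1/1² − 1/2²)/(1/2² − 1/4²) = 0.7500/0.1875 = 4.00.

4.00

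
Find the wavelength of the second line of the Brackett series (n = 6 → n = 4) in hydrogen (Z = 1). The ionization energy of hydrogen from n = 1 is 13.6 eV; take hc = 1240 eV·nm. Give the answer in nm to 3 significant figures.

2630 nm

The Brackett series terminates on n_f = 4; the second line has n_i = 4+2 = 6.
ΔE = 13.60 × (1/4² − 1/6²) = 0.4722 eV.
λ = 1240 / 0.4722 = 2630 nm.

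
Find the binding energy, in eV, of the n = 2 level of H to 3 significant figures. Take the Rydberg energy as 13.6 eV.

3.40 eV

E_2 = −13.60/4 = −3.40 eV, so ionization (to E = 0) requires 3.40 eV.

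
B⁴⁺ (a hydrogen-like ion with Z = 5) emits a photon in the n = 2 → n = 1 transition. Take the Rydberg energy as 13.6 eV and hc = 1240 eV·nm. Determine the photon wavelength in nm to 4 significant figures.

For Z = 5 the level energies scale as Z², so the effective Rydberg energy is 13.6 × 25 = 340.0 eV.
ΔE = 340.0 × (1/1² − 1/2²) = 340.0 × 0.7500 = 255.0 eV.
λ = hc/ΔE = 1240 / 255.0 = 4.863 nm.

4.863 nm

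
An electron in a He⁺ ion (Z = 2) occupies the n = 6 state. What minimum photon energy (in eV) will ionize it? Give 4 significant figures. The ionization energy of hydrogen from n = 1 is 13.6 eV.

E_n = −13.6 Z²/n² = −54.40/n² eV for Z = 2.
E_6 = −54.40/36 = −1.511 eV, so ionization (to E = 0) requires 1.511 eV.

1.511 eV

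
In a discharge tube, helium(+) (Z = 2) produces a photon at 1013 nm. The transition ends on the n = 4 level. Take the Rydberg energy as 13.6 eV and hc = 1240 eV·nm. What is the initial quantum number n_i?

The photon energy is ΔE = hc/λ = 1240 / 1013 = 1.224 eV.
With Z = 2, ΔE = 54.40 × (1/n_f² − 1/n_i²), so 1/n_f² − 1/n_i² = 0.02250.
With n_f = 4: 1/n_i² = 1/16 − 0.02250 = 0.04000, so n_i ≈ 5.00.

n_i = 5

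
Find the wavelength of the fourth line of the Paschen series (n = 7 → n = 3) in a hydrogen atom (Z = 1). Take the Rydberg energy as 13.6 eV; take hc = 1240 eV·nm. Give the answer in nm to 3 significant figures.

The Paschen series terminates on n_f = 3; the fourth line has n_i = 3+4 = 7.
ΔE = 13.60 × (1/3² − 1/7²) = 1.234 eV.
λ = 1240 / 1.234 = 1010 nm.

1010 nm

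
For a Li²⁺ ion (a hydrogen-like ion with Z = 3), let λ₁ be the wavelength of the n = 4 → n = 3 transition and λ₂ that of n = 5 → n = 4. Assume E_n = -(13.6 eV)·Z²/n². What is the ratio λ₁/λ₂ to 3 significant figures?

0.463

λ ∝ 1/ΔE ∝ 1/(1/n_f² − 1/n_i²), and the Z² and hc factors cancel in the ratio.
λ₁/λ₂ = (1/4² − 1/5²)/(1/3² − 1/4²) = 0.02250/0.04861 = 0.463.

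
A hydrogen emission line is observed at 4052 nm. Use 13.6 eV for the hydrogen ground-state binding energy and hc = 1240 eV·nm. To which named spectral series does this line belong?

ΔE = 1240/4052 = 0.3060 eV.
This matches 13.6 × (1/4² − 1/5²), so n_f = 4: the Brackett series.

Brackett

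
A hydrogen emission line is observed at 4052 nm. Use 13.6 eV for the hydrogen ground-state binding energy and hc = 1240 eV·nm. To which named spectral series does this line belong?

Brackett

ΔE = 1240/4052 = 0.3060 eV.
This matches 13.6 × (1/4² − 1/5²), so n_f = 4: the Brackett series.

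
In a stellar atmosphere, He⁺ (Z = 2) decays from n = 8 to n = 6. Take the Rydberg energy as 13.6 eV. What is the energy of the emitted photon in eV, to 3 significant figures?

0.661 eV

The Bohr energies scale as Z², so for Z = 2: E_n = −54.40/n² eV.
E_8 = −54.40/64 = −0.8500 eV and E_6 = −54.40/36 = −1.511 eV.
The photon energy is |E_8 − E_6| = 0.661 eV.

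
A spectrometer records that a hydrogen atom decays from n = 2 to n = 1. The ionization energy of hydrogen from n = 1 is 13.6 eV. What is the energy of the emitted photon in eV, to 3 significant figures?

E_2 = −13.60/4 = −3.400 eV and E_1 = −13.60/1 = −13.60 eV.
The photon energy is |E_2 − E_1| = 10.2 eV.

10.2 eV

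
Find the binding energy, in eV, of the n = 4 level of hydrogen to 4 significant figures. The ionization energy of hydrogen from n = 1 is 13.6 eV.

0.8500 eV

E_4 = −13.60/16 = −0.8500 eV, so ionization (to E = 0) requires 0.8500 eV.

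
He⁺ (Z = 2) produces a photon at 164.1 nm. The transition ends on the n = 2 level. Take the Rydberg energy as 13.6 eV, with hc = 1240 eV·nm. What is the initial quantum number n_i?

n_i = 3

The photon energy is ΔE = hc/λ = 1240 / 164.1 = 7.556 eV.
With Z = 2, ΔE = 54.40 × (1/n_f² − 1/n_i²), so 1/n_f² − 1/n_i² = 0.1389.
With n_f = 2: 1/n_i² = 1/4 − 0.1389 = 0.1111, so n_i ≈ 3.00.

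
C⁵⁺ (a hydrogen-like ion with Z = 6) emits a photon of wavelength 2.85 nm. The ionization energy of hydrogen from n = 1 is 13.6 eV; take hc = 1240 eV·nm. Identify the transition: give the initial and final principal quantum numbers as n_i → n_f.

The photon energy is ΔE = hc/λ = 1240 / 2.85 = 435.1 eV.
With Z = 6, ΔE = 489.6 × (1/n_f² − 1/n_i²), so 1/n_f² − 1/n_i² = 0.8887.
Trying n_f = 1 gives 1/n_i² = 0.1113, i.e. n_i ≈ 3; this pair matches.

n_i = 3, n_f = 1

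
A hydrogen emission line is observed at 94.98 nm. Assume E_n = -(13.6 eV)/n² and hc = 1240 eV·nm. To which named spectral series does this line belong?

Lyman

ΔE = 1240/94.98 = 13.06 eV.
This matches 13.6 × (1/1² − 1/5²), so n_f = 1: the Lyman series.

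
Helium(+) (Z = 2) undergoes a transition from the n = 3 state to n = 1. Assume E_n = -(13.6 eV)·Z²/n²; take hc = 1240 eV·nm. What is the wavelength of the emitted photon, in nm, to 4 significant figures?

25.64 nm

For Z = 2 the level energies scale as Z², so the effective Rydberg energy is 13.6 × 4 = 54.40 eV.
ΔE = 54.40 × (1/1² − 1/3²) = 54.40 × 0.8889 = 48.36 eV.
λ = hc/ΔE = 1240 / 48.36 = 25.64 nm.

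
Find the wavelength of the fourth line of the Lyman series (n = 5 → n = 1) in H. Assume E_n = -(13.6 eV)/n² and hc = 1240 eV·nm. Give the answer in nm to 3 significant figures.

95.0 nm

The Lyman series terminates on n_f = 1; the fourth line has n_i = 1+4 = 5.
ΔE = 13.60 × (1/1² − 1/5²) = 13.06 eV.
λ = 1240 / 13.06 = 95.0 nm.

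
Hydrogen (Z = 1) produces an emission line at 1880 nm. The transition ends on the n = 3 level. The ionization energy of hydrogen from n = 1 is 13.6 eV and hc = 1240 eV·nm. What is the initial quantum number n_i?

The photon energy is ΔE = hc/λ = 1240 / 1880 = 0.6596 eV.
With Z = 1, ΔE = 13.60 × (1/n_f² − 1/n_i²), so 1/n_f² − 1/n_i² = 0.04850.
With n_f = 3: 1/n_i² = 1/9 − 0.04850 = 0.06261, so n_i ≈ 4.00.

n_i = 4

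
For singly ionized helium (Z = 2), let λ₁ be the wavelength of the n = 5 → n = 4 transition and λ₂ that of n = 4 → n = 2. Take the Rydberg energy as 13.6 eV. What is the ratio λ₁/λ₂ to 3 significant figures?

8.33

λ ∝ 1/ΔE ∝ 1/(1/n_f² − 1/n_i²), and the Z² and hc factors cancel in the ratio.
λ₁/λ₂ = (1/2² − 1/4²)/(1/4² − 1/5²) = 0.1875/0.02250 = 8.33.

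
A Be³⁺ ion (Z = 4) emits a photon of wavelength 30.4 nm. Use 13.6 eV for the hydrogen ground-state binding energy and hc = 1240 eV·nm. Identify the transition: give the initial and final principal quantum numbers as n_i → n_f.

The photon energy is ΔE = hc/λ = 1240 / 30.4 = 40.79 eV.
With Z = 4, ΔE = 217.6 × (1/n_f² − 1/n_i²), so 1/n_f² − 1/n_i² = 0.1875.
Trying n_f = 2 gives 1/n_i² = 0.06255, i.e. n_i ≈ 4; this pair matches.

n_i = 4, n_f = 2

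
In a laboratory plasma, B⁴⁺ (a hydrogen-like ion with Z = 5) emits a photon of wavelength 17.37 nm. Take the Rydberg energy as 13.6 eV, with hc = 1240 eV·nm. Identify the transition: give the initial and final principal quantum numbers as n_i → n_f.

n_i = 5, n_f = 2

The photon energy is ΔE = hc/λ = 1240 / 17.37 = 71.39 eV.
With Z = 5, ΔE = 340.0 × (1/n_f² − 1/n_i²), so 1/n_f² − 1/n_i² = 0.2100.
Trying n_f = 2 gives 1/n_i² = 0.04004, i.e. n_i ≈ 5; this pair matches.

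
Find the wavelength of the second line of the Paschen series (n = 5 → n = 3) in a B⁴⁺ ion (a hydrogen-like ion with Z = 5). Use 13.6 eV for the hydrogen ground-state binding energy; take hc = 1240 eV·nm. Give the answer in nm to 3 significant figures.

51.3 nm

The Paschen series terminates on n_f = 3; the second line has n_i = 3+2 = 5.
ΔE = 340.0 × (1/3² − 1/5²) = 24.18 eV.
λ = 1240 / 24.18 = 51.3 nm.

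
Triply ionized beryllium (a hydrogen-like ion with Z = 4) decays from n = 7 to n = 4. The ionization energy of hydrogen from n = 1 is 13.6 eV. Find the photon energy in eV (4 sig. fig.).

9.159 eV

The Bohr energies scale as Z², so for Z = 4: E_n = −217.6/n² eV.
E_7 = −217.6/49 = −4.441 eV and E_4 = −217.6/16 = −13.60 eV.
The photon energy is |E_7 − E_4| = 9.159 eV.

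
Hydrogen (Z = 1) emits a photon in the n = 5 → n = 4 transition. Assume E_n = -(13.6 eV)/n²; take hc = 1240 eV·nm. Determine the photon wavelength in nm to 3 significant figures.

4050 nm

ΔE = 13.60 × (1/4² − 1/5²) = 13.60 × 0.02250 = 0.3060 eV.
λ = hc/ΔE = 1240 / 0.3060 = 4050 nm.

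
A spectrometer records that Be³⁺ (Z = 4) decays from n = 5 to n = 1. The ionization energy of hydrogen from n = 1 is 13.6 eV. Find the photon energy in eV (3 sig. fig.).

209 eV

The Bohr energies scale as Z², so for Z = 4: E_n = −217.6/n² eV.
E_5 = −217.6/25 = −8.704 eV and E_1 = −217.6/1 = −217.6 eV.
The photon energy is |E_5 − E_1| = 209 eV.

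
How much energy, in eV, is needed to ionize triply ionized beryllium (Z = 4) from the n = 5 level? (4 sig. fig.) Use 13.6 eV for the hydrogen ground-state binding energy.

E_n = −13.6 Z²/n² = −217.6/n² eV for Z = 4.
E_5 = −217.6/25 = −8.704 eV, so ionization (to E = 0) requires 8.704 eV.

8.704 eV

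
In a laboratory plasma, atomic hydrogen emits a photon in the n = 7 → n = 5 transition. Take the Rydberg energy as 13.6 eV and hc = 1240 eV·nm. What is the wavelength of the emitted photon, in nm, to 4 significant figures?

ΔE = 13.60 × (1/5² − 1/7²) = 13.60 × 0.01959 = 0.2664 eV.
λ = hc/ΔE = 1240 / 0.2664 = 4654 nm.

4654 nm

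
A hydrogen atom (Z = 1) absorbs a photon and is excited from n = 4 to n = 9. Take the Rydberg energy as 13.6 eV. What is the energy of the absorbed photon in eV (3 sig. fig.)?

0.682 eV

E_9 = −13.60/81 = −0.1679 eV and E_4 = −13.60/16 = −0.8500 eV.
The photon energy is |E_9 − E_4| = 0.682 eV.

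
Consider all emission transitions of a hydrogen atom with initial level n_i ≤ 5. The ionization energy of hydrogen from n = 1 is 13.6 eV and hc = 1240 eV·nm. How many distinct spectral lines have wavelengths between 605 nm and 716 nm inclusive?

Enumerate all n_i → n_f pairs with 1 ≤ n_f < n_i ≤ 5 and compute λ = 1240 / [13.6·1·(1/n_f² − 1/n_i²)].
Lines falling in [605, 716] nm: 3→2 (656.5 nm).

1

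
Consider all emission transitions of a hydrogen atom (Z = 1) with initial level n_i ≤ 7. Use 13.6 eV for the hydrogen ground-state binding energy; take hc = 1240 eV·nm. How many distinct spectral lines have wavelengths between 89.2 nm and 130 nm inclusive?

Enumerate all n_i → n_f pairs with 1 ≤ n_f < n_i ≤ 7 and compute λ = 1240 / [13.6·1·(1/n_f² − 1/n_i²)].
Lines falling in [89.2, 130] nm: 7→1 (93.08 nm), 6→1 (93.78 nm), 5→1 (94.98 nm), 4→1 (97.25 nm), 3→1 (102.6 nm), 2→1 (121.6 nm).

6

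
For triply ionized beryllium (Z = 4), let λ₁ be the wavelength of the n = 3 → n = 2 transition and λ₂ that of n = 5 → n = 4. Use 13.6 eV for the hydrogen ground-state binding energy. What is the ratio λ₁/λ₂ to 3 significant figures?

0.162

λ ∝ 1/ΔE ∝ 1/(1/n_f² − 1/n_i²), and the Z² and hc factors cancel in the ratio.
λ₁/λ₂ = (1/4² − 1/5²)/(1/2² − 1/3²) = 0.02250/0.1389 = 0.162.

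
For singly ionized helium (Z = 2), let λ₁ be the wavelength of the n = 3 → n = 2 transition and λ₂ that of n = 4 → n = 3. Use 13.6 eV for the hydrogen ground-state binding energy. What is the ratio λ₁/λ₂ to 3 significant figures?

0.350

λ ∝ 1/ΔE ∝ 1/(1/n_f² − 1/n_i²), and the Z² and hc factors cancel in the ratio.
λ₁/λ₂ = (1/3² − 1/4²)/(1/2² − 1/3²) = 0.04861/0.1389 = 0.350.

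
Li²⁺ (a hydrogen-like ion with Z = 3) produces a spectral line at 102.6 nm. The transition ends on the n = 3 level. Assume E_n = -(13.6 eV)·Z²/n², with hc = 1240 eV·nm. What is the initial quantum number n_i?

n_i = 9

The photon energy is ΔE = hc/λ = 1240 / 102.6 = 12.09 eV.
With Z = 3, ΔE = 122.4 × (1/n_f² − 1/n_i²), so 1/n_f² − 1/n_i² = 0.09874.
With n_f = 3: 1/n_i² = 1/9 − 0.09874 = 0.01237, so n_i ≈ 8.99.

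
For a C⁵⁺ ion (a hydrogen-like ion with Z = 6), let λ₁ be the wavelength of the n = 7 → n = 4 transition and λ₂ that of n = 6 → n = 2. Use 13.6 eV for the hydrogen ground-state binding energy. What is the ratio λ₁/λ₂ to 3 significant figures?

5.28

λ ∝ 1/ΔE ∝ 1/(1/n_f² − 1/n_i²), and the Z² and hc factors cancel in the ratio.
λ₁/λ₂ = (1/2² − 1/6²)/(1/4² − 1/7²) = 0.2222/0.04209 = 5.28.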